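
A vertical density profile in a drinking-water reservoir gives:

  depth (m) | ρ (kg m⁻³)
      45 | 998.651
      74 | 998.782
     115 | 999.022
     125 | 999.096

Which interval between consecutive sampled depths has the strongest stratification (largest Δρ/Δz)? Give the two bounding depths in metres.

115–125 m

Compute the density gradient over each adjacent pair:
  45–74 m: Δρ/Δz = 0.131/29 = 4.5 × 10⁻³ kg m⁻⁴
  74–115 m: Δρ/Δz = 0.240/41 = 5.9 × 10⁻³ kg m⁻⁴
  115–125 m: Δρ/Δz = 0.074/10 = 7.4 × 10⁻³ kg m⁻⁴
The largest gradient is in the 115–125 m interval — the pycnocline.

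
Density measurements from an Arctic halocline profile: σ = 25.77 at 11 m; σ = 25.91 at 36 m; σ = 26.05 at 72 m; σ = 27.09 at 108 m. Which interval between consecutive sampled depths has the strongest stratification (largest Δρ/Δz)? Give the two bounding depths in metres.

72–108 m

Compute the density gradient over each adjacent pair:
  11–36 m: Δρ/Δz = 0.14/25 = 5.6 × 10⁻³ kg m⁻⁴
  36–72 m: Δρ/Δz = 0.14/36 = 3.9 × 10⁻³ kg m⁻⁴
  72–108 m: Δρ/Δz = 1.04/36 = 0.029 kg m⁻⁴
The largest gradient is in the 72–108 m interval — the pycnocline.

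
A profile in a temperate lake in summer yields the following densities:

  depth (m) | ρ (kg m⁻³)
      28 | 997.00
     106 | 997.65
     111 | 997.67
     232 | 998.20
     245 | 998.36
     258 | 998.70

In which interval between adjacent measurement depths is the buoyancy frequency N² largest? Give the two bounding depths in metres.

245–258 m

Compute the density gradient over each adjacent pair:
  28–106 m: Δρ/Δz = 0.65/78 = 8.3 × 10⁻³ kg m⁻⁴
  106–111 m: Δρ/Δz = 0.02/5 = 4.0 × 10⁻³ kg m⁻⁴
  111–232 m: Δρ/Δz = 0.53/121 = 4.4 × 10⁻³ kg m⁻⁴
  232–245 m: Δρ/Δz = 0.16/13 = 0.012 kg m⁻⁴
  245–258 m: Δρ/Δz = 0.34/13 = 0.026 kg m⁻⁴
The largest gradient is in the 245–258 m interval — the pycnocline.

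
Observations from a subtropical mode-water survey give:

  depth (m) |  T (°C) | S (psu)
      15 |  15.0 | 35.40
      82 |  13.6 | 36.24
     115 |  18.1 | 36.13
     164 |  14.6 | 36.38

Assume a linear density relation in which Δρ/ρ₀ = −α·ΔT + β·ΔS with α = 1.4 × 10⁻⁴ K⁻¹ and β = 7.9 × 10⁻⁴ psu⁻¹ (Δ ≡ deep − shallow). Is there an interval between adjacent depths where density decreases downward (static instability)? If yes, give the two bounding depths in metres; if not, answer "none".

Evaluate Δρ/ρ₀ = −αΔT + βΔS across each adjacent pair:
  15–82 m: −αΔT+βΔS = −(1.4 × 10⁻⁴)(-1.4)+(7.9 × 10⁻⁴)(+0.84) = 8.6 × 10⁻⁴ → stable
  82–115 m: −αΔT+βΔS = −(1.4 × 10⁻⁴)(+4.5)+(7.9 × 10⁻⁴)(-0.11) = -7.2 × 10⁻⁴ → UNSTABLE
  115–164 m: −αΔT+βΔS = −(1.4 × 10⁻⁴)(-3.5)+(7.9 × 10⁻⁴)(+0.25) = 6.9 × 10⁻⁴ → stable
The 82–115 m interval has Δρ < 0: lighter water underlies denser water.

82–115 m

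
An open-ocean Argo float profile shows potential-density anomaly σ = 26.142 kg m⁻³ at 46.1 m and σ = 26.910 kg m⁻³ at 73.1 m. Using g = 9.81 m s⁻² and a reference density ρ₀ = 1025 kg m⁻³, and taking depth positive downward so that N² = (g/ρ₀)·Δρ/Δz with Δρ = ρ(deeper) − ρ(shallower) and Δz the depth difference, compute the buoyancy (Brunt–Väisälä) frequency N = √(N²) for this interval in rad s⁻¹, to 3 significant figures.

0.0165 rad s⁻¹

Δρ = 1026.910 − 1026.142 = 0.768 kg m⁻³ over Δz = 73.1 − 46.1 = 27 m.
N² = (9.81/1025) × (0.768/27) = 2.7223 × 10⁻⁴ s⁻².
N = √(2.7223 × 10⁻⁴) = 0.016499 rad s⁻¹ ≈ 0.0165 rad s⁻¹.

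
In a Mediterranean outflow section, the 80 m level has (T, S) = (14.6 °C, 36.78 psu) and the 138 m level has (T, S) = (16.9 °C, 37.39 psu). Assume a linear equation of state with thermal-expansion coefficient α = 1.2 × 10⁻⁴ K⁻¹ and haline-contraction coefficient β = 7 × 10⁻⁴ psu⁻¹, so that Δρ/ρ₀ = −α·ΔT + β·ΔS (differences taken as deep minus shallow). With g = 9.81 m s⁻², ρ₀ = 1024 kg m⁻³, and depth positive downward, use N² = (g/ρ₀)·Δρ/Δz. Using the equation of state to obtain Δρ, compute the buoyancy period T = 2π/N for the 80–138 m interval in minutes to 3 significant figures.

20.7 min

ΔT = +2.3 K, ΔS = +0.61 psu (deep − shallow).
Δρ/ρ₀ = −αΔT + βΔS = -2.76 × 10⁻⁴ + 4.27 × 10⁻⁴ = 1.51 × 10⁻⁴, so Δρ ≈ 0.1546 kg m⁻³.
N² = (g/ρ₀)·Δρ/Δz = g·(Δρ/ρ₀)/Δz = 9.81 × 1.51 × 10⁻⁴ / 58 = 2.5540 × 10⁻⁵ s⁻².
N = √(2.5540 × 10⁻⁵) = 5.0537 × 10⁻³ rad s⁻¹ → T = 2π/N = 1.2433 × 10³ s = 20.722 min ≈ 20.7 min.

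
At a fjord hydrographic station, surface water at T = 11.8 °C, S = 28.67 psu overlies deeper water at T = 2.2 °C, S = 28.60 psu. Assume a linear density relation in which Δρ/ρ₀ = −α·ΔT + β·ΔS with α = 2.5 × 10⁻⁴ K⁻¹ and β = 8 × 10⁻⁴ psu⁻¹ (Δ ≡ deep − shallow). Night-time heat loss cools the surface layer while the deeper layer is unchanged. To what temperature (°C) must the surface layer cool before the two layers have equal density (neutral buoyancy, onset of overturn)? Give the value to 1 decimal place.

Neutral buoyancy requires Δρ = 0, i.e. −α(T_deep − T_surf′) + β(S_deep − S_surf) = 0.
T_surf′ = T_deep − (β/α)·ΔS = 2.2 − (8 × 10⁻⁴/2.5 × 10⁻⁴)·(-0.07) = 2.424 °C.
Cooling required: 11.8 − (2.424) = 9.376 °C.

2.4 °C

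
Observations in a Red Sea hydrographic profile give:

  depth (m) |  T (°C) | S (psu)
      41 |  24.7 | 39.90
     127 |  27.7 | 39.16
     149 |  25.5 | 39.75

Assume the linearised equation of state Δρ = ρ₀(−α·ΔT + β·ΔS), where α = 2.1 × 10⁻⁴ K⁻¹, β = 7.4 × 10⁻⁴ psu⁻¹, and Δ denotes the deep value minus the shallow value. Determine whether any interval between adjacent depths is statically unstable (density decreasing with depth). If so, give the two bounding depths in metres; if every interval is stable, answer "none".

Evaluate Δρ/ρ₀ = −αΔT + βΔS across each adjacent pair:
  41–127 m: −αΔT+βΔS = −(2.1 × 10⁻⁴)(+3.0)+(7.4 × 10⁻⁴)(-0.74) = -1.2 × 10⁻³ → UNSTABLE
  127–149 m: −αΔT+βΔS = −(2.1 × 10⁻⁴)(-2.2)+(7.4 × 10⁻⁴)(+0.59) = 9.0 × 10⁻⁴ → stable
The 41–127 m interval has Δρ < 0: lighter water underlies denser water.

41–127 m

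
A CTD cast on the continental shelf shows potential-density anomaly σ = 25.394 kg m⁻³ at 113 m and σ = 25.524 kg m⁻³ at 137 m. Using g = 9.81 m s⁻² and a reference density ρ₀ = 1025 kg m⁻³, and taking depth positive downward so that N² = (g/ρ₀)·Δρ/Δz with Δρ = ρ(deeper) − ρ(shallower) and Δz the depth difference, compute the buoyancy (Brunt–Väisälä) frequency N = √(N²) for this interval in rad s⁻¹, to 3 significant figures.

7.20 × 10⁻³ rad s⁻¹

Δρ = 1025.524 − 1025.394 = 0.130 kg m⁻³ over Δz = 137 − 113 = 24 m.
N² = (9.81/1025) × (0.130/24) = 5.1841 × 10⁻⁵ s⁻².
N = √(5.1841 × 10⁻⁵) = 7.2001 × 10⁻³ rad s⁻¹ ≈ 7.20 × 10⁻³ rad s⁻¹.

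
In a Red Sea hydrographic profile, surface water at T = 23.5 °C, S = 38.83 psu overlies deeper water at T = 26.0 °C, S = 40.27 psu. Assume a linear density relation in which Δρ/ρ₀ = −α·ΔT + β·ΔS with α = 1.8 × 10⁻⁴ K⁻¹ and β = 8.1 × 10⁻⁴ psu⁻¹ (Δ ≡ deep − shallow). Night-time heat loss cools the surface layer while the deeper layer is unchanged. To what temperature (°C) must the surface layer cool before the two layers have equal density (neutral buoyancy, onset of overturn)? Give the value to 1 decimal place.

Neutral buoyancy requires Δρ = 0, i.e. −α(T_deep − T_surf′) + β(S_deep − S_surf) = 0.
T_surf′ = T_deep − (β/α)·ΔS = 26.0 − (8.1 × 10⁻⁴/1.8 × 10⁻⁴)·(+1.44) = 19.520 °C.
Cooling required: 23.5 − (19.520) = 3.980 °C.

19.5 °C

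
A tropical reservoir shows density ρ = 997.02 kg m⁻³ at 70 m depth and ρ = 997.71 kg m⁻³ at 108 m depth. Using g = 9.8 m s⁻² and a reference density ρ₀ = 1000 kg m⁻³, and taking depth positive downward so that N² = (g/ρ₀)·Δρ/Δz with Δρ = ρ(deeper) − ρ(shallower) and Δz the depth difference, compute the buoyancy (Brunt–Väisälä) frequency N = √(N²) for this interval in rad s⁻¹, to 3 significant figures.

0.0133 rad s⁻¹

Δρ = 997.71 − 997.02 = 0.69 kg m⁻³ over Δz = 108 − 70 = 38 m.
N² = (9.8/1000) × (0.69/38) = 1.7795 × 10⁻⁴ s⁻².
N = √(1.7795 × 10⁻⁴) = 0.013340 rad s⁻¹ ≈ 0.0133 rad s⁻¹.
N² > 0, so the interval is statically stable.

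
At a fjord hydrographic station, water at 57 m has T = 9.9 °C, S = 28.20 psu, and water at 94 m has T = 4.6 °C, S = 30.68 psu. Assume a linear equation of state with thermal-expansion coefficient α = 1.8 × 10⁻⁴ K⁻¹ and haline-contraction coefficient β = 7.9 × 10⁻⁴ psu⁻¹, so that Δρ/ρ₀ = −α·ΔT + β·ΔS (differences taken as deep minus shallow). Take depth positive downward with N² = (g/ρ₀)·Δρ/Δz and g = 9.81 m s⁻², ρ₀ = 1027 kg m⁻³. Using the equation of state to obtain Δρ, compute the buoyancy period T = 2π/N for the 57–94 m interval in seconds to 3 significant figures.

226 s

ΔT = -5.3 K, ΔS = +2.48 psu (deep − shallow).
Δρ/ρ₀ = −αΔT + βΔS = 9.54 × 10⁻⁴ + 1.9592 × 10⁻³ = 2.9132 × 10⁻³, so Δρ ≈ 2.992 kg m⁻³.
N² = (g/ρ₀)·Δρ/Δz = g·(Δρ/ρ₀)/Δz = 9.81 × 2.9132 × 10⁻³ / 37 = 7.7239 × 10⁻⁴ s⁻².
N = √(7.7239 × 10⁻⁴) = 0.027792 rad s⁻¹ → T = 2π/N = 226.08 s ≈ 226 s.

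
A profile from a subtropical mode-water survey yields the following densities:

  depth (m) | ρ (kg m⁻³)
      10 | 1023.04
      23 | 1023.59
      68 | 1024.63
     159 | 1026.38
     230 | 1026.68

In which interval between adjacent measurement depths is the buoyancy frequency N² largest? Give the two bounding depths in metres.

10–23 m

Compute the density gradient over each adjacent pair:
  10–23 m: Δρ/Δz = 0.55/13 = 0.042 kg m⁻⁴
  23–68 m: Δρ/Δz = 1.04/45 = 0.023 kg m⁻⁴
  68–159 m: Δρ/Δz = 1.75/91 = 0.019 kg m⁻⁴
  159–230 m: Δρ/Δz = 0.30/71 = 4.2 × 10⁻³ kg m⁻⁴
The largest gradient is in the 10–23 m interval — the pycnocline.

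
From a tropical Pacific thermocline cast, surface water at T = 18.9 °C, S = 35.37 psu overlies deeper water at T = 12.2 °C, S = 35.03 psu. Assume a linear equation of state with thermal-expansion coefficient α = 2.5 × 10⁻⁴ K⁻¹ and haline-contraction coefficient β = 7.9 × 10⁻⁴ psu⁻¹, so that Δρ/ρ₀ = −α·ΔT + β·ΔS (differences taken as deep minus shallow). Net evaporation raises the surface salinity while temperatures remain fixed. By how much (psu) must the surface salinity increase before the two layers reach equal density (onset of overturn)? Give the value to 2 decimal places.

Neutral buoyancy requires −α(T_deep − T_surf) + β(S_deep − S_surf′) = 0.
S_surf′ = S_deep − (α/β)·ΔT = 35.03 − (2.5 × 10⁻⁴/7.9 × 10⁻⁴)·(-6.7) = 37.1503 psu.
Increase required: 37.1503 − 35.37 = 1.7803 psu.

1.78 psu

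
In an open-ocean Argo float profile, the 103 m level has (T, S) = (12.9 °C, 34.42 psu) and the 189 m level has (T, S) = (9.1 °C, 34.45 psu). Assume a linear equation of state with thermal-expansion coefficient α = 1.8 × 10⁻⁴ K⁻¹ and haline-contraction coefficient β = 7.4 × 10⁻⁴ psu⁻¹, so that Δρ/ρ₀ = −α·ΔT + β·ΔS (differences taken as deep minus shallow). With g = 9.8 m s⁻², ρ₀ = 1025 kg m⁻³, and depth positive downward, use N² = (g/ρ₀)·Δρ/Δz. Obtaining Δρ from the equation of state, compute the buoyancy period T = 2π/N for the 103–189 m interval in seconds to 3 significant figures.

ΔT = -3.8 K, ΔS = +0.03 psu (deep − shallow).
Δρ/ρ₀ = −αΔT + βΔS = 6.84 × 10⁻⁴ + 2.22 × 10⁻⁵ = 7.062 × 10⁻⁴, so Δρ ≈ 0.7239 kg m⁻³.
N² = (g/ρ₀)·Δρ/Δz = g·(Δρ/ρ₀)/Δz = 9.8 × 7.062 × 10⁻⁴ / 86 = 8.0474 × 10⁻⁵ s⁻².
N = √(8.0474 × 10⁻⁵) = 8.9707 × 10⁻³ rad s⁻¹ → T = 2π/N = 700.41 s ≈ 700 s.

700 s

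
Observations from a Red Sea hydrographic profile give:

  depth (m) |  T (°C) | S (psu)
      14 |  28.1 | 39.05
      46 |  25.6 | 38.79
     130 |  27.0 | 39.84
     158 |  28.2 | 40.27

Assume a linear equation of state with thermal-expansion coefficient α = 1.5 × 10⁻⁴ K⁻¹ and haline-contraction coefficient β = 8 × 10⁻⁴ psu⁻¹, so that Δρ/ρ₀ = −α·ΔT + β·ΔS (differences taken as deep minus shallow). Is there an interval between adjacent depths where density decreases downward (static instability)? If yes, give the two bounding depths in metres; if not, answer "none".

none

Evaluate Δρ/ρ₀ = −αΔT + βΔS across each adjacent pair:
  14–46 m: −αΔT+βΔS = −(1.5 × 10⁻⁴)(-2.5)+(8 × 10⁻⁴)(-0.26) = 1.7 × 10⁻⁴ → stable
  46–130 m: −αΔT+βΔS = −(1.5 × 10⁻⁴)(+1.4)+(8 × 10⁻⁴)(+1.05) = 6.3 × 10⁻⁴ → stable
  130–158 m: −αΔT+βΔS = −(1.5 × 10⁻⁴)(+1.2)+(8 × 10⁻⁴)(+0.43) = 1.6 × 10⁻⁴ → stable
Every interval has Δρ > 0: the column is stably stratified throughout.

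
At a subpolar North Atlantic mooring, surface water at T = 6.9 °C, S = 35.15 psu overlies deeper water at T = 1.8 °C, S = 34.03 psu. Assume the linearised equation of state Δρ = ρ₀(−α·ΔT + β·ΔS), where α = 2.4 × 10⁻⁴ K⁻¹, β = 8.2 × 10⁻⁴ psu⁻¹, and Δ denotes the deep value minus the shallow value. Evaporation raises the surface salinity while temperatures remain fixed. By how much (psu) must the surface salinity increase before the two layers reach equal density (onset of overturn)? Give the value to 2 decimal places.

Neutral buoyancy requires −α(T_deep − T_surf) + β(S_deep − S_surf′) = 0.
S_surf′ = S_deep − (α/β)·ΔT = 34.03 − (2.4 × 10⁻⁴/8.2 × 10⁻⁴)·(-5.1) = 35.5227 psu.
Increase required: 35.5227 − 35.15 = 0.3727 psu.

0.37 psu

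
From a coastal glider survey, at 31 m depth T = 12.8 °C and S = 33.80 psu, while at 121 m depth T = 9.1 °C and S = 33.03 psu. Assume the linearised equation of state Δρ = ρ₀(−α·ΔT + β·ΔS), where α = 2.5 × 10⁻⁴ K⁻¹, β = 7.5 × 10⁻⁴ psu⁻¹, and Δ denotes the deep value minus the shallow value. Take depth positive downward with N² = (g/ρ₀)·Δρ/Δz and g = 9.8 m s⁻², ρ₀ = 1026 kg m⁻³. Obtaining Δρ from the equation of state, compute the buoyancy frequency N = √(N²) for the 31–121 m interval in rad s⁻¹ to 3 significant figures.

6.15 × 10⁻³ rad s⁻¹

ΔT = -3.7 K, ΔS = -0.77 psu (deep − shallow).
Δρ/ρ₀ = −αΔT + βΔS = 9.25 × 10⁻⁴ − 5.775 × 10⁻⁴ = 3.475 × 10⁻⁴, so Δρ ≈ 0.3565 kg m⁻³.
N² = (g/ρ₀)·Δρ/Δz = g·(Δρ/ρ₀)/Δz = 9.8 × 3.475 × 10⁻⁴ / 90 = 3.7839 × 10⁻⁵ s⁻².
N = √(3.7839 × 10⁻⁵) = 6.1513 × 10⁻³ rad s⁻¹ ≈ 6.15 × 10⁻³ rad s⁻¹.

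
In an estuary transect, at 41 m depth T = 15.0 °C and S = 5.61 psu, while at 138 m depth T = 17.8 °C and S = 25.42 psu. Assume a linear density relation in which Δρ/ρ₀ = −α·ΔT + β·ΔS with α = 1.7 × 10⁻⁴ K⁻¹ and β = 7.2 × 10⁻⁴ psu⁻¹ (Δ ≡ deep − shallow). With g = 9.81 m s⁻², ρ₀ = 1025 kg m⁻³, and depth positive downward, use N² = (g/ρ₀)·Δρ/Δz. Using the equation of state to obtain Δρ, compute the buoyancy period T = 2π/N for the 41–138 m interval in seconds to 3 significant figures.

168 s

ΔT = +2.8 K, ΔS = +19.81 psu (deep − shallow).
Δρ/ρ₀ = −αΔT + βΔS = -4.76 × 10⁻⁴ + 0.0142632 = 0.0137872, so Δρ ≈ 14.13 kg m⁻³.
N² = (g/ρ₀)·Δρ/Δz = g·(Δρ/ρ₀)/Δz = 9.81 × 0.0137872 / 97 = 1.3944 × 10⁻³ s⁻².
N = √(1.3944 × 10⁻³) = 0.037342 rad s⁻¹ → T = 2π/N = 168.26 s ≈ 168 s.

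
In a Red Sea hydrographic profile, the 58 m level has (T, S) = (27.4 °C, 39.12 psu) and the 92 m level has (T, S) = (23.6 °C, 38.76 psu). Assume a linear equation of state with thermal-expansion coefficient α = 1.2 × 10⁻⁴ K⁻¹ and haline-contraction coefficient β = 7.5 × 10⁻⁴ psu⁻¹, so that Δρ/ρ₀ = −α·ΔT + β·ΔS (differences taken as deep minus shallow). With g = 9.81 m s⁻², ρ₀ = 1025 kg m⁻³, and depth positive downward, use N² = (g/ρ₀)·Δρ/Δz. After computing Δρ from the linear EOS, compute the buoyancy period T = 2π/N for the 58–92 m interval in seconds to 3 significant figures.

ΔT = -3.8 K, ΔS = -0.36 psu (deep − shallow).
Δρ/ρ₀ = −αΔT + βΔS = 4.56 × 10⁻⁴ − 2.70 × 10⁻⁴ = 1.86 × 10⁻⁴, so Δρ ≈ 0.1906 kg m⁻³.
N² = (g/ρ₀)·Δρ/Δz = g·(Δρ/ρ₀)/Δz = 9.81 × 1.86 × 10⁻⁴ / 34 = 5.3666 × 10⁻⁵ s⁻².
N = √(5.3666 × 10⁻⁵) = 7.3257 × 10⁻³ rad s⁻¹ → T = 2π/N = 857.69 s ≈ 858 s.

858 s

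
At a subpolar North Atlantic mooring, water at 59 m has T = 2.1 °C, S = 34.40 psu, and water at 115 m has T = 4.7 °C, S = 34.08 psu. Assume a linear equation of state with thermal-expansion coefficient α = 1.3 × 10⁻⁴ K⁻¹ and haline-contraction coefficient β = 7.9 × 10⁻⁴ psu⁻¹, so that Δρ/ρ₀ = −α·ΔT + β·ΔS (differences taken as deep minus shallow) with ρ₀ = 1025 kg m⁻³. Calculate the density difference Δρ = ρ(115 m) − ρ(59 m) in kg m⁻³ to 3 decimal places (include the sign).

-0.606 kg m⁻³

ΔT = +2.6 K, ΔS = -0.32 psu (deep − shallow).
Δρ/ρ₀ = −(1.3 × 10⁻⁴)(+2.6) + (7.9 × 10⁻⁴)(-0.32) = -5.908 × 10⁻⁴.
Δρ = 1025 × (-5.908 × 10⁻⁴) = -0.606 kg m⁻³.
Negative Δρ: lighter below, statically unstable.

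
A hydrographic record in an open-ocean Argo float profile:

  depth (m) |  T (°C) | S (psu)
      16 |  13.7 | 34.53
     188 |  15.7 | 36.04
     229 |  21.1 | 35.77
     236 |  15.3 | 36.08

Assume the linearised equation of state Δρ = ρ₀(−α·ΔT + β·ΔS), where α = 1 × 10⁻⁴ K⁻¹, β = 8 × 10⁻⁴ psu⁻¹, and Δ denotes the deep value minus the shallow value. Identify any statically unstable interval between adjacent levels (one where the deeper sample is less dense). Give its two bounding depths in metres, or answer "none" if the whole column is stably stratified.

Evaluate Δρ/ρ₀ = −αΔT + βΔS across each adjacent pair:
  16–188 m: −αΔT+βΔS = −(1 × 10⁻⁴)(+2.0)+(8 × 10⁻⁴)(+1.51) = 1.0 × 10⁻³ → stable
  188–229 m: −αΔT+βΔS = −(1 × 10⁻⁴)(+5.4)+(8 × 10⁻⁴)(-0.27) = -7.6 × 10⁻⁴ → UNSTABLE
  229–236 m: −αΔT+βΔS = −(1 × 10⁻⁴)(-5.8)+(8 × 10⁻⁴)(+0.31) = 8.3 × 10⁻⁴ → stable
The 188–229 m interval has Δρ < 0: lighter water underlies denser water.

188–229 m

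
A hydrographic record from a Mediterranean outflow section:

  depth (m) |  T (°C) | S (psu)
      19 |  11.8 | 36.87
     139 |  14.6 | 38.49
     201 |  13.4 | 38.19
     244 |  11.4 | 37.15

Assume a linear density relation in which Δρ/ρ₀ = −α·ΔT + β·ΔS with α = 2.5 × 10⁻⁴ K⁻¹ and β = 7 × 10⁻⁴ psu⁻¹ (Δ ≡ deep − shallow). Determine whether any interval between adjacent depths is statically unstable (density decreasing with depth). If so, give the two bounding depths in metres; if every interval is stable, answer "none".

Evaluate Δρ/ρ₀ = −αΔT + βΔS across each adjacent pair:
  19–139 m: −αΔT+βΔS = −(2.5 × 10⁻⁴)(+2.8)+(7 × 10⁻⁴)(+1.62) = 4.3 × 10⁻⁴ → stable
  139–201 m: −αΔT+βΔS = −(2.5 × 10⁻⁴)(-1.2)+(7 × 10⁻⁴)(-0.30) = 9.0 × 10⁻⁵ → stable
  201–244 m: −αΔT+βΔS = −(2.5 × 10⁻⁴)(-2.0)+(7 × 10⁻⁴)(-1.04) = -2.3 × 10⁻⁴ → UNSTABLE
The 201–244 m interval has Δρ < 0: lighter water underlies denser water.

201–244 m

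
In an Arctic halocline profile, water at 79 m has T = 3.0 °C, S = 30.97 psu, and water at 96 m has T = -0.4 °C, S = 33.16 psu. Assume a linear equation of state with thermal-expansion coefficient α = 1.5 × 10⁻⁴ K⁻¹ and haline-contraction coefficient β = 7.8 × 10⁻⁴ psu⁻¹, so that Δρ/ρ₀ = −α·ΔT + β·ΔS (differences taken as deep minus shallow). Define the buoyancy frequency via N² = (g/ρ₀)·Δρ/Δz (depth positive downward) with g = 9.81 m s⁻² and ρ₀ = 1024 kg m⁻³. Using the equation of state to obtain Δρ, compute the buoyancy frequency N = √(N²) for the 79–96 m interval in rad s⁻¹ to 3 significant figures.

ΔT = -3.4 K, ΔS = +2.19 psu (deep − shallow).
Δρ/ρ₀ = −αΔT + βΔS = 5.10 × 10⁻⁴ + 1.7082 × 10⁻³ = 2.2182 × 10⁻³, so Δρ ≈ 2.271 kg m⁻³.
N² = (g/ρ₀)·Δρ/Δz = g·(Δρ/ρ₀)/Δz = 9.81 × 2.2182 × 10⁻³ / 17 = 1.2800 × 10⁻³ s⁻².
N = √(1.2800 × 10⁻³) = 0.035777 rad s⁻¹ ≈ 0.0358 rad s⁻¹.

0.0358 rad s⁻¹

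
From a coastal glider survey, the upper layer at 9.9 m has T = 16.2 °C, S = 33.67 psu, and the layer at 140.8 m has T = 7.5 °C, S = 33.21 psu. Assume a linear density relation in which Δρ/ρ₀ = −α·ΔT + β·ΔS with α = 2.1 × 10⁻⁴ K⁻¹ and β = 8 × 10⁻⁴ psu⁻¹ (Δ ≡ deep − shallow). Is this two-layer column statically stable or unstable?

stable

ΔT = 7.5 − 16.2 = -8.7 K and ΔS = 33.21 − 33.67 = -0.46 psu (deep − shallow).
−αΔT = 1.827 × 10⁻³; βΔS = -3.68 × 10⁻⁴; sum Δρ/ρ₀ = 1.459 × 10⁻³.
Δρ/ρ₀ > 0, so Δρ > 0: deeper water is denser → statically stable.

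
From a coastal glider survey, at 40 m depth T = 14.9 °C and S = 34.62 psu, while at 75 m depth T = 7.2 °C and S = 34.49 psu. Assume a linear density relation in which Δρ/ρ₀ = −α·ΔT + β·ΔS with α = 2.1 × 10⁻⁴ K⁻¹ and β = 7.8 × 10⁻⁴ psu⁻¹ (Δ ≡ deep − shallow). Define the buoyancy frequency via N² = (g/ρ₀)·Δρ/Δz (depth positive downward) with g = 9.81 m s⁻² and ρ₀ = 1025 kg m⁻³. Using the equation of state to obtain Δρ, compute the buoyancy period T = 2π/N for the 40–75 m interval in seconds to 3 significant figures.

305 s

ΔT = -7.7 K, ΔS = -0.13 psu (deep − shallow).
Δρ/ρ₀ = −αΔT + βΔS = 1.617 × 10⁻³ − 1.014 × 10⁻⁴ = 1.5156 × 10⁻³, so Δρ ≈ 1.553 kg m⁻³.
N² = (g/ρ₀)·Δρ/Δz = g·(Δρ/ρ₀)/Δz = 9.81 × 1.5156 × 10⁻³ / 35 = 4.2480 × 10⁻⁴ s⁻².
N = √(4.2480 × 10⁻⁴) = 0.020611 rad s⁻¹ → T = 2π/N = 304.85 s ≈ 305 s.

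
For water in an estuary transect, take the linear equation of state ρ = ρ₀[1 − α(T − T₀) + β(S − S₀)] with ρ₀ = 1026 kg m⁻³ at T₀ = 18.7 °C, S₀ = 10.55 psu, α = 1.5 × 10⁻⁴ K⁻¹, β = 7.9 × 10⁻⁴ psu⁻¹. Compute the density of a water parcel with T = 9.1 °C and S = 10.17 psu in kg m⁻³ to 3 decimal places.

T − T₀ = -9.6 K, S − S₀ = -0.38 psu.
Bracket = 1 − α·(-9.6) + β·(-0.38) = 1 + (1.1398 × 10⁻³) = 1.0011398.
ρ = 1026 × 1.0011398 = 1027.169 kg m⁻³.

1027.169 kg m⁻³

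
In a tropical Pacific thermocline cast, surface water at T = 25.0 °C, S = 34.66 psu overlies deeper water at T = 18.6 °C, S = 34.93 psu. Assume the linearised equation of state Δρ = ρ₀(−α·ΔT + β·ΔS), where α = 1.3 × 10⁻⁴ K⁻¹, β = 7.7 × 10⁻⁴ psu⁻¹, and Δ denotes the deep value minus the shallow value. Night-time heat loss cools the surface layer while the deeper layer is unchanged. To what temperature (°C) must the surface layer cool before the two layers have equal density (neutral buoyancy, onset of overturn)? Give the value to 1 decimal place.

17.0 °C

Neutral buoyancy requires Δρ = 0, i.e. −α(T_deep − T_surf′) + β(S_deep − S_surf) = 0.
T_surf′ = T_deep − (β/α)·ΔS = 18.6 − (7.7 × 10⁻⁴/1.3 × 10⁻⁴)·(+0.27) = 17.001 °C.
Cooling required: 25.0 − (17.001) = 7.999 °C.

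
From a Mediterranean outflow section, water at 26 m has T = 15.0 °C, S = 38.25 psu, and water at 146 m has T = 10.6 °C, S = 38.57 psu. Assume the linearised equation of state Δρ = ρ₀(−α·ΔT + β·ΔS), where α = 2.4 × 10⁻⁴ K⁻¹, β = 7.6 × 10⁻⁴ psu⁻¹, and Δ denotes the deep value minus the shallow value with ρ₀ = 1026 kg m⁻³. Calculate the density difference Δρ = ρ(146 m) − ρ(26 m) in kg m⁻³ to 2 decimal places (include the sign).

+1.33 kg m⁻³

ΔT = -4.4 K, ΔS = +0.32 psu (deep − shallow).
Δρ/ρ₀ = −(2.4 × 10⁻⁴)(-4.4) + (7.6 × 10⁻⁴)(+0.32) = 1.2992 × 10⁻³.
Δρ = 1026 × (1.2992 × 10⁻³) = +1.33 kg m⁻³.
Positive Δρ: denser below, stable.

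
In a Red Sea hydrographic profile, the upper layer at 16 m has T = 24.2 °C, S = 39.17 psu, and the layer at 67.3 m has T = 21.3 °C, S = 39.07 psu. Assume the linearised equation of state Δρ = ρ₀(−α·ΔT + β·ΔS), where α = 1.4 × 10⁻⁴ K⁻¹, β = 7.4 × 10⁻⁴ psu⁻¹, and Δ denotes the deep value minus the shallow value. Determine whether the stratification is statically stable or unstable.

stable

ΔT = 21.3 − 24.2 = -2.9 K and ΔS = 39.07 − 39.17 = -0.10 psu (deep − shallow).
−αΔT = 4.06 × 10⁻⁴; βΔS = -7.40 × 10⁻⁵; sum Δρ/ρ₀ = 3.32 × 10⁻⁴.
Δρ/ρ₀ > 0, so Δρ > 0: deeper water is denser → statically stable.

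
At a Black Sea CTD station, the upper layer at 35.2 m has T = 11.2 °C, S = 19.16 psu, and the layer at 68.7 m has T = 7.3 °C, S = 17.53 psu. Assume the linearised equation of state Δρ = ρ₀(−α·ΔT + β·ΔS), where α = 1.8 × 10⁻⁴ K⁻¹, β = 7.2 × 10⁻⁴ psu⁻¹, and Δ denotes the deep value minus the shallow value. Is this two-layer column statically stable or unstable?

ΔT = 7.3 − 11.2 = -3.9 K and ΔS = 17.53 − 19.16 = -1.63 psu (deep − shallow).
−αΔT = 7.02 × 10⁻⁴; βΔS = -1.1736 × 10⁻³; sum Δρ/ρ₀ = -4.716 × 10⁻⁴.
Δρ/ρ₀ < 0, so Δρ < 0: deeper water is lighter → statically unstable; the column would overturn.

unstable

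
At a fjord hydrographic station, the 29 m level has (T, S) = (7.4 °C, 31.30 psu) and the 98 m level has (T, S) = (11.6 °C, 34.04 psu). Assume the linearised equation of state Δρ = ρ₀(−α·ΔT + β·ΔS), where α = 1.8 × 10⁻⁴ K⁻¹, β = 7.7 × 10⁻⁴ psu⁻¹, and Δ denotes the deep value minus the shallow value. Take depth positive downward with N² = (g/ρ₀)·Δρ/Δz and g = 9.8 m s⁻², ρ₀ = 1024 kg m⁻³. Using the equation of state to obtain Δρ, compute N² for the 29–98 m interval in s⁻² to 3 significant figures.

1.92 × 10⁻⁴ s⁻²

ΔT = +4.2 K, ΔS = +2.74 psu (deep − shallow).
Δρ/ρ₀ = −αΔT + βΔS = -7.56 × 10⁻⁴ + 2.1098 × 10⁻³ = 1.3538 × 10⁻³, so Δρ ≈ 1.386 kg m⁻³.
N² = (g/ρ₀)·Δρ/Δz = g·(Δρ/ρ₀)/Δz = 9.8 × 1.3538 × 10⁻³ / 69 = 1.9228 × 10⁻⁴ s⁻² ≈ 1.92 × 10⁻⁴ s⁻².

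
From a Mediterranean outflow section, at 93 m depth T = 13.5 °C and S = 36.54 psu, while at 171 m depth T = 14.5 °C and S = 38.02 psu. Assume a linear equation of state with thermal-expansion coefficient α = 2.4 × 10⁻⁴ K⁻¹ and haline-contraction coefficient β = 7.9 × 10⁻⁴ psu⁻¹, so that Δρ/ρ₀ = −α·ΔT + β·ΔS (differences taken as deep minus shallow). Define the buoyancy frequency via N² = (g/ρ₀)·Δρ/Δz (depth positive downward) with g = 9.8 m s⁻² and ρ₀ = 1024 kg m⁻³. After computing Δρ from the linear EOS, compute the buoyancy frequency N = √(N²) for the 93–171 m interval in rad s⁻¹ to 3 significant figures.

ΔT = +1.0 K, ΔS = +1.48 psu (deep − shallow).
Δρ/ρ₀ = −αΔT + βΔS = -2.40 × 10⁻⁴ + 1.1692 × 10⁻³ = 9.292 × 10⁻⁴, so Δρ ≈ 0.9515 kg m⁻³.
N² = (g/ρ₀)·Δρ/Δz = g·(Δρ/ρ₀)/Δz = 9.8 × 9.292 × 10⁻⁴ / 78 = 1.1675 × 10⁻⁴ s⁻².
N = √(1.1675 × 10⁻⁴) = 0.010805 rad s⁻¹ ≈ 0.0108 rad s⁻¹.

0.0108 rad s⁻¹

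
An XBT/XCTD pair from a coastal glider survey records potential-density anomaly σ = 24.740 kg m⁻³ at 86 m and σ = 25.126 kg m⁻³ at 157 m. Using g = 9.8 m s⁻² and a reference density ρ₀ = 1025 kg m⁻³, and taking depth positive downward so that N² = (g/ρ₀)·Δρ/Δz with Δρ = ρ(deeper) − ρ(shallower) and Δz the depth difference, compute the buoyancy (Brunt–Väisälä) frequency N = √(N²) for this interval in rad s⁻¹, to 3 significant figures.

Δρ = 1025.126 − 1024.740 = 0.386 kg m⁻³ over Δz = 157 − 86 = 71 m.
N² = (9.8/1025) × (0.386/71) = 5.1979 × 10⁻⁵ s⁻².
N = √(5.1979 × 10⁻⁵) = 7.2096 × 10⁻³ rad s⁻¹ ≈ 7.21 × 10⁻³ rad s⁻¹.

7.21 × 10⁻³ rad s⁻¹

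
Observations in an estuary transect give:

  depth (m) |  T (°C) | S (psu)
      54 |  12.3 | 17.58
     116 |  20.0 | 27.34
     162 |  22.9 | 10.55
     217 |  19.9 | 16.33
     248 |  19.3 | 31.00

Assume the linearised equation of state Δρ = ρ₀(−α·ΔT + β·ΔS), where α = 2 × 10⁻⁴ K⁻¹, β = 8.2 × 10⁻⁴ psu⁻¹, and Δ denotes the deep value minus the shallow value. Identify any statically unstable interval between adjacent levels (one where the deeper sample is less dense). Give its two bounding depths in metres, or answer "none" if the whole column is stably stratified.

Evaluate Δρ/ρ₀ = −αΔT + βΔS across each adjacent pair:
  54–116 m: −αΔT+βΔS = −(2 × 10⁻⁴)(+7.7)+(8.2 × 10⁻⁴)(+9.76) = 6.5 × 10⁻³ → stable
  116–162 m: −αΔT+βΔS = −(2 × 10⁻⁴)(+2.9)+(8.2 × 10⁻⁴)(-16.79) = -0.014 → UNSTABLE
  162–217 m: −αΔT+βΔS = −(2 × 10⁻⁴)(-3.0)+(8.2 × 10⁻⁴)(+5.78) = 5.3 × 10⁻³ → stable
  217–248 m: −αΔT+βΔS = −(2 × 10⁻⁴)(-0.6)+(8.2 × 10⁻⁴)(+14.67) = 0.012 → stable
The 116–162 m interval has Δρ < 0: lighter water underlies denser water.

116–162 m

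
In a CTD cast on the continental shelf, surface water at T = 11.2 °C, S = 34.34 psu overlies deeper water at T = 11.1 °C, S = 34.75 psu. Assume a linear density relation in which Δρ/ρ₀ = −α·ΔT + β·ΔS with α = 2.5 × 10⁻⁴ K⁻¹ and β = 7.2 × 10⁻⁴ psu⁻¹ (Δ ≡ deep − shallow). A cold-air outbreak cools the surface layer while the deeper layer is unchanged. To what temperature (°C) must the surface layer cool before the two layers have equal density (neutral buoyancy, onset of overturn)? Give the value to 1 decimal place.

9.9 °C

Neutral buoyancy requires Δρ = 0, i.e. −α(T_deep − T_surf′) + β(S_deep − S_surf) = 0.
T_surf′ = T_deep − (β/α)·ΔS = 11.1 − (7.2 × 10⁻⁴/2.5 × 10⁻⁴)·(+0.41) = 9.919 °C.
Cooling required: 11.2 − (9.919) = 1.281 °C.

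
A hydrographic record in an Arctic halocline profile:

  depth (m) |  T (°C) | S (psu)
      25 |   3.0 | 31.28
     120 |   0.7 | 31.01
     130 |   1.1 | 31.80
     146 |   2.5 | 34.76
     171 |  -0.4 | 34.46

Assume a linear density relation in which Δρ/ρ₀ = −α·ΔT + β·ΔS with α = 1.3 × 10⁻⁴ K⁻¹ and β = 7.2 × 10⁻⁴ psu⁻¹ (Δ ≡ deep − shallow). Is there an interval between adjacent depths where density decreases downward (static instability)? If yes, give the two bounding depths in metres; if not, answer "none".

Evaluate Δρ/ρ₀ = −αΔT + βΔS across each adjacent pair:
  25–120 m: −αΔT+βΔS = −(1.3 × 10⁻⁴)(-2.3)+(7.2 × 10⁻⁴)(-0.27) = 1.0 × 10⁻⁴ → stable
  120–130 m: −αΔT+βΔS = −(1.3 × 10⁻⁴)(+0.4)+(7.2 × 10⁻⁴)(+0.79) = 5.2 × 10⁻⁴ → stable
  130–146 m: −αΔT+βΔS = −(1.3 × 10⁻⁴)(+1.4)+(7.2 × 10⁻⁴)(+2.96) = 1.9 × 10⁻³ → stable
  146–171 m: −αΔT+βΔS = −(1.3 × 10⁻⁴)(-2.9)+(7.2 × 10⁻⁴)(-0.30) = 1.6 × 10⁻⁴ → stable
Every interval has Δρ > 0: the column is stably stratified throughout.

none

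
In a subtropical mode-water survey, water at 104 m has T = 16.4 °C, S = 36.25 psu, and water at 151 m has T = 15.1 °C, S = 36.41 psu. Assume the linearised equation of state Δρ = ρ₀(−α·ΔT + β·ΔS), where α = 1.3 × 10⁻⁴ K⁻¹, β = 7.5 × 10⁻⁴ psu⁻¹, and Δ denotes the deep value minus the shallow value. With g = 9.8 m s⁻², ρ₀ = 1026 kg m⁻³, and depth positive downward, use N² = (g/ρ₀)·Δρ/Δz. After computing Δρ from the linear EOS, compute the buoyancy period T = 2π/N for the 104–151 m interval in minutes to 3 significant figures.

ΔT = -1.3 K, ΔS = +0.16 psu (deep − shallow).
Δρ/ρ₀ = −αΔT + βΔS = 1.69 × 10⁻⁴ + 1.20 × 10⁻⁴ = 2.89 × 10⁻⁴, so Δρ ≈ 0.2965 kg m⁻³.
N² = (g/ρ₀)·Δρ/Δz = g·(Δρ/ρ₀)/Δz = 9.8 × 2.89 × 10⁻⁴ / 47 = 6.0260 × 10⁻⁵ s⁻².
N = √(6.0260 × 10⁻⁵) = 7.7627 × 10⁻³ rad s⁻¹ → T = 2π/N = 809.41 s = 13.490 min ≈ 13.5 min.

13.5 min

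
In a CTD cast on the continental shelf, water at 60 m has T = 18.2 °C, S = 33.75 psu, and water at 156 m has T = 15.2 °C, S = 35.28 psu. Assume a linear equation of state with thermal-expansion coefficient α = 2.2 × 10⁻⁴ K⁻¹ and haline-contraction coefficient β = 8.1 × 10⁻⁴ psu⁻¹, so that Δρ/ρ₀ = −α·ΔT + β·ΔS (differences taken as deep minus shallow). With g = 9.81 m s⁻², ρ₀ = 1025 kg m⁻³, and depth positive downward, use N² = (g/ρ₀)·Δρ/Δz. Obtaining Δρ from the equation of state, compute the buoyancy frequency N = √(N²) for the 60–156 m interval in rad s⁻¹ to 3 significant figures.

0.0139 rad s⁻¹

ΔT = -3.0 K, ΔS = +1.53 psu (deep − shallow).
Δρ/ρ₀ = −αΔT + βΔS = 6.60 × 10⁻⁴ + 1.2393 × 10⁻³ = 1.8993 × 10⁻³, so Δρ ≈ 1.947 kg m⁻³.
N² = (g/ρ₀)·Δρ/Δz = g·(Δρ/ρ₀)/Δz = 9.81 × 1.8993 × 10⁻³ / 96 = 1.9408 × 10⁻⁴ s⁻².
N = √(1.9408 × 10⁻⁴) = 0.013931 rad s⁻¹ ≈ 0.0139 rad s⁻¹.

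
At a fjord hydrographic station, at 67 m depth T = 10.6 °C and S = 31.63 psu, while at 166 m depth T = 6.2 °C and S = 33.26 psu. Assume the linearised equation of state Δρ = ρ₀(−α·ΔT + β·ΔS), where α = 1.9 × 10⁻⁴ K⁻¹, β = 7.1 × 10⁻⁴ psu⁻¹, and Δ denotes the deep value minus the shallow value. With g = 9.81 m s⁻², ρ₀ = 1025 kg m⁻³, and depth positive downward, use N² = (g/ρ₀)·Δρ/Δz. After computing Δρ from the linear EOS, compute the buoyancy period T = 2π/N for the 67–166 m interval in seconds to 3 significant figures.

447 s

ΔT = -4.4 K, ΔS = +1.63 psu (deep − shallow).
Δρ/ρ₀ = −αΔT + βΔS = 8.36 × 10⁻⁴ + 1.1573 × 10⁻³ = 1.9933 × 10⁻³, so Δρ ≈ 2.043 kg m⁻³.
N² = (g/ρ₀)·Δρ/Δz = g·(Δρ/ρ₀)/Δz = 9.81 × 1.9933 × 10⁻³ / 99 = 1.9752 × 10⁻⁴ s⁻².
N = √(1.9752 × 10⁻⁴) = 0.014054 rad s⁻¹ → T = 2π/N = 447.07 s ≈ 447 s.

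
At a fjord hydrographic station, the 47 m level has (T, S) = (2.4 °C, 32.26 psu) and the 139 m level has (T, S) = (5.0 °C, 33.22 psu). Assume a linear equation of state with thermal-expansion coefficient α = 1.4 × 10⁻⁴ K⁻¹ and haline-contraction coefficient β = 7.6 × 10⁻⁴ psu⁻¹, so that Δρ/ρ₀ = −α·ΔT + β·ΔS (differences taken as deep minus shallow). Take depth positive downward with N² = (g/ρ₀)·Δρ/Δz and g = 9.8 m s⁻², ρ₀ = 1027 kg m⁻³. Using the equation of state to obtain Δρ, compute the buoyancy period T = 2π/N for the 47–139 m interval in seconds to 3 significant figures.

1.01 × 10³ s

ΔT = +2.6 K, ΔS = +0.96 psu (deep − shallow).
Δρ/ρ₀ = −αΔT + βΔS = -3.64 × 10⁻⁴ + 7.296 × 10⁻⁴ = 3.656 × 10⁻⁴, so Δρ ≈ 0.3755 kg m⁻³.
N² = (g/ρ₀)·Δρ/Δz = g·(Δρ/ρ₀)/Δz = 9.8 × 3.656 × 10⁻⁴ / 92 = 3.8944 × 10⁻⁵ s⁻².
N = √(3.8944 × 10⁻⁵) = 6.2405 × 10⁻³ rad s⁻¹ → T = 2π/N = 1.0068 × 10³ s ≈ 1.01 × 10³ s.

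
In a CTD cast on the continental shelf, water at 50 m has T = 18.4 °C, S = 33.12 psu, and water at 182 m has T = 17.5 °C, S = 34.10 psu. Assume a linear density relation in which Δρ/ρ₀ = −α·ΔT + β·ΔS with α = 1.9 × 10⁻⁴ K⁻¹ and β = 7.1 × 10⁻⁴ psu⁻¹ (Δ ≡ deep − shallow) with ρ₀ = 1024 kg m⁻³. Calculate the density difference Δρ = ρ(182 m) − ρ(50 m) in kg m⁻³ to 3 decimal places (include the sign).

+0.888 kg m⁻³

ΔT = -0.9 K, ΔS = +0.98 psu (deep − shallow).
Δρ/ρ₀ = −(1.9 × 10⁻⁴)(-0.9) + (7.1 × 10⁻⁴)(+0.98) = 8.668 × 10⁻⁴.
Δρ = 1024 × (8.668 × 10⁻⁴) = +0.888 kg m⁻³.
Positive Δρ: denser below, stable.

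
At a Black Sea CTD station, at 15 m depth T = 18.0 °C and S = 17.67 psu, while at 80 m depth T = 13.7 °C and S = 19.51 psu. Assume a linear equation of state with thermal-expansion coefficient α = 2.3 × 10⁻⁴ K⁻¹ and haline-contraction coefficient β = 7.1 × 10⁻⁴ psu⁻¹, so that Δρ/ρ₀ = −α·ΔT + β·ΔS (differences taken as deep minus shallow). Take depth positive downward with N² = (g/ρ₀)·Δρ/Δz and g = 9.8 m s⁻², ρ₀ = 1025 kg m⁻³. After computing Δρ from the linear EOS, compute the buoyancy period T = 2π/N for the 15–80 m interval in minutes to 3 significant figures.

ΔT = -4.3 K, ΔS = +1.84 psu (deep − shallow).
Δρ/ρ₀ = −αΔT + βΔS = 9.89 × 10⁻⁴ + 1.3064 × 10⁻³ = 2.2954 × 10⁻³, so Δρ ≈ 2.353 kg m⁻³.
N² = (g/ρ₀)·Δρ/Δz = g·(Δρ/ρ₀)/Δz = 9.8 × 2.2954 × 10⁻³ / 65 = 3.4608 × 10⁻⁴ s⁻².
N = √(3.4608 × 10⁻⁴) = 0.018603 rad s⁻¹ → T = 2π/N = 337.75 s = 5.6292 min ≈ 5.63 min.

5.63 min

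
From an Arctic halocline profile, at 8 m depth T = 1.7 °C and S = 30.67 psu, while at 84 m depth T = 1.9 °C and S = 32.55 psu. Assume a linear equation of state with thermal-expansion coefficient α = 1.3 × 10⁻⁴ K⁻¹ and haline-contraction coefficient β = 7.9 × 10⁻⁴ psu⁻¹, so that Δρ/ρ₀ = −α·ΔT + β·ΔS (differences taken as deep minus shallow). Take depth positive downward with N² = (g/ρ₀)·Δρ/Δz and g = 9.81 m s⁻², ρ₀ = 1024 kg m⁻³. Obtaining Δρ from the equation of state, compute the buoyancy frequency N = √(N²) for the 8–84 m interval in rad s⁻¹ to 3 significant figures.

0.0137 rad s⁻¹

ΔT = +0.2 K, ΔS = +1.88 psu (deep − shallow).
Δρ/ρ₀ = −αΔT + βΔS = -2.60 × 10⁻⁵ + 1.4852 × 10⁻³ = 1.4592 × 10⁻³, so Δρ ≈ 1.494 kg m⁻³.
N² = (g/ρ₀)·Δρ/Δz = g·(Δρ/ρ₀)/Δz = 9.81 × 1.4592 × 10⁻³ / 76 = 1.8835 × 10⁻⁴ s⁻².
N = √(1.8835 × 10⁻⁴) = 0.013724 rad s⁻¹ ≈ 0.0137 rad s⁻¹.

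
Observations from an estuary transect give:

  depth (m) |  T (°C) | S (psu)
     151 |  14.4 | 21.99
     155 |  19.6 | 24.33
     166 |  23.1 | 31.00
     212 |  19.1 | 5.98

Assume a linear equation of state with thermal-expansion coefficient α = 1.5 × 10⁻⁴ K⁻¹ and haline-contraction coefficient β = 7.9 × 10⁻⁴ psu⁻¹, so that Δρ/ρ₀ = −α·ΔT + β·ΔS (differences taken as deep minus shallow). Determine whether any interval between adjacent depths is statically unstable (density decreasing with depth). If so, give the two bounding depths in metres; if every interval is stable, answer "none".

166–212 m

Evaluate Δρ/ρ₀ = −αΔT + βΔS across each adjacent pair:
  151–155 m: −αΔT+βΔS = −(1.5 × 10⁻⁴)(+5.2)+(7.9 × 10⁻⁴)(+2.34) = 1.1 × 10⁻³ → stable
  155–166 m: −αΔT+βΔS = −(1.5 × 10⁻⁴)(+3.5)+(7.9 × 10⁻⁴)(+6.67) = 4.7 × 10⁻³ → stable
  166–212 m: −αΔT+βΔS = −(1.5 × 10⁻⁴)(-4.0)+(7.9 × 10⁻⁴)(-25.02) = -0.019 → UNSTABLE
The 166–212 m interval has Δρ < 0: lighter water underlies denser water.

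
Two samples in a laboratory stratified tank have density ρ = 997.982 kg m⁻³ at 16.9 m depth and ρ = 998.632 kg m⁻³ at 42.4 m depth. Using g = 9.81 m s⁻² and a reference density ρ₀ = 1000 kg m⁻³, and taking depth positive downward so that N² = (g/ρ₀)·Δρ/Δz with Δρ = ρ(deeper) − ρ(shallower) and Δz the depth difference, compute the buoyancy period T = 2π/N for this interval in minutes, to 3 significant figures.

6.62 min

Δρ = 998.632 − 997.982 = 0.650 kg m⁻³ over Δz = 42.4 − 16.9 = 25.5 m.
N² = (9.81/1000) × (0.650/25.5) = 2.5006 × 10⁻⁴ s⁻².
N = √(2.5006 × 10⁻⁴) = 0.015813 rad s⁻¹, so T = 2π/N = 397.34 s = 6.6223 min ≈ 6.62 min.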